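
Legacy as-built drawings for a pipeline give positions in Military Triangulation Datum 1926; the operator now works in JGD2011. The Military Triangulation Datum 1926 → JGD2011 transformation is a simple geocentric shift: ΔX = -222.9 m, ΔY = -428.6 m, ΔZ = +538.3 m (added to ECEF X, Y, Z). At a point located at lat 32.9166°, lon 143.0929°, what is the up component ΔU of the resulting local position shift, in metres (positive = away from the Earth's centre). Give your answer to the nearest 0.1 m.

The local up (radial) axis is (cos φ cos λ, cos φ sin λ, sin φ), giving ΔU = 149.620 − 216.063 + 292.522 = 226.08 m.

ΔU = 226.1 m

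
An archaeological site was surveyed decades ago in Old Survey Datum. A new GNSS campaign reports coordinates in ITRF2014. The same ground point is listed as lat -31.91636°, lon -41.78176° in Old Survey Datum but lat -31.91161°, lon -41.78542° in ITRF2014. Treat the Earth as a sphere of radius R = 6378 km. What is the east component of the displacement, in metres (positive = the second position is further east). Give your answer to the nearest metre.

ΔE = -346 m

Δφ = -31.91161° − -31.91636° = +0.00475°; Δλ = -41.78542° − -41.78176° = -0.00366°.
1° along a meridian = πR/180 = 111317 m.
ΔN = Δφ × 111317 = 528.8 m; ΔE = Δλ × 111317 × cos(-31.91636°) = -0.00366 × 111317 × 0.848821 = -345.8 m.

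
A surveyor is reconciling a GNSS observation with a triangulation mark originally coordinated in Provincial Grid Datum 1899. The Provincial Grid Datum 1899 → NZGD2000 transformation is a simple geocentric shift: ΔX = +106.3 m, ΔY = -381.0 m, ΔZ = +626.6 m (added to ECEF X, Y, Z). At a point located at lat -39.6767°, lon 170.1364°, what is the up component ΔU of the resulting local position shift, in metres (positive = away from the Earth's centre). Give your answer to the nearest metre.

The local up (radial) axis is (cos φ cos λ, cos φ sin λ, sin φ), giving ΔU = -80.605 − 50.233 − 400.056 = -530.89 m.

ΔU = -531 m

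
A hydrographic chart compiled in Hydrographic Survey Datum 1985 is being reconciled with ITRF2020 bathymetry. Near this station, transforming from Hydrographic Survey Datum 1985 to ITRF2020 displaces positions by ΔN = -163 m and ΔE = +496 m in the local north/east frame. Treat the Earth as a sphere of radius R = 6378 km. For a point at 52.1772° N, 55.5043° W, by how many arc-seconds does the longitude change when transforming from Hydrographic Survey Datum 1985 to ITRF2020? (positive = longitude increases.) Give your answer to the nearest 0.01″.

At latitude 52.1772°, cos φ = 0.613221.
One radian of longitude at latitude φ spans R cos φ, so Δλ = ΔE / (R cos φ) = 496.0 / (6378000 × 0.613221) = 1.2682e-04 rad = 26.158″.

Δλ = 26.16″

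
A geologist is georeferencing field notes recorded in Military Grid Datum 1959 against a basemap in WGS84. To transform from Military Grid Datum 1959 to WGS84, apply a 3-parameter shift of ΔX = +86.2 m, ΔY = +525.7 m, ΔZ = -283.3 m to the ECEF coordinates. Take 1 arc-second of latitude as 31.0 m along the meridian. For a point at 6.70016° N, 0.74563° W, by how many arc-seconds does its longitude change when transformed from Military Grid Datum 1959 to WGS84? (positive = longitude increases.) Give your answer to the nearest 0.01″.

Δλ = 17.11″

sin φ = 0.116674, cos φ = 0.993170, sin λ = -0.013013, cos λ = 0.999915.
East component: ΔE = −sin λ·ΔX + cos λ·ΔY = −(-0.013013)(86.2) + (0.999915)(525.7) = 526.78 m.
1° of latitude spans 3600 × 31.00 = 111600 m; at latitude φ, 1° of longitude spans that × cos φ = 110837.8 m, so Δλ = 526.78 / 110837.8 × 3600 = 17.110″.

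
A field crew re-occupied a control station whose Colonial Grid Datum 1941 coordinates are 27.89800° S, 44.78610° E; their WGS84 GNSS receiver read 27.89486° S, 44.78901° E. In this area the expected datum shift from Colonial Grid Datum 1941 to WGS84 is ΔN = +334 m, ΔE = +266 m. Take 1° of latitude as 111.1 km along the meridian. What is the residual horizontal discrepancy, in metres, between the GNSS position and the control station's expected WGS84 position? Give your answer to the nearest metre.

25 m

Observed coordinate differences: Δφ = +0.00314°, Δλ = +0.00291°.
Converting to metres (1° lat = 111100 m, cos φ = 0.883782): observed ΔN = 348.9 m, observed ΔE = 285.7 m.
Subtracting the expected shift leaves a residual of 348.9 − (334) = 14.9 m north and 285.7 − (266) = 19.7 m east.
Residual distance = √(14.9² + 19.7²) = 24.7 m.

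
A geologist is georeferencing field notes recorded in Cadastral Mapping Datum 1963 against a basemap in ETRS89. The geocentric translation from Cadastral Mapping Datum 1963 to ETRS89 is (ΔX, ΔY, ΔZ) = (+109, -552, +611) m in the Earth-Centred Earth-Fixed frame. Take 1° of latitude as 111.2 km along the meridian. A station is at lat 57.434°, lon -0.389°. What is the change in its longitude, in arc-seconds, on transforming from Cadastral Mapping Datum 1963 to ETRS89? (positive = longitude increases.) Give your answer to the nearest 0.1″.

Δλ = -33.2″

sin φ = 0.842772, cos φ = 0.538271, sin λ = -0.006789, cos λ = 0.999977.
East component: ΔE = −sin λ·ΔX + cos λ·ΔY = −(-0.006789)(109) + (0.999977)(-552) = -551.25 m.
1° of latitude spans 111200 m; at latitude φ, 1° of longitude spans that × cos φ = 59855.7 m, so Δλ = -551.25 / 59855.7 × 3600 = -33.155″.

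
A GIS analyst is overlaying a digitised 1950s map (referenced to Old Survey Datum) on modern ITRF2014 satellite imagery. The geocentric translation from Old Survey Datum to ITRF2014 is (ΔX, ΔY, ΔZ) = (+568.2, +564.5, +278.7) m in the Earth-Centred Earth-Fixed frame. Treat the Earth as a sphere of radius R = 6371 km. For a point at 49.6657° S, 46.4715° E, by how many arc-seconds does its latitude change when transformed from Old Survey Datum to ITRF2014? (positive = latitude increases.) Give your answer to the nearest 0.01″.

sin φ = -0.762281, cos φ = 0.647246, sin λ = 0.725032, cos λ = 0.688715.
North component: ΔN = −sin φ cos λ·ΔX − sin φ sin λ·ΔY + cos φ·ΔZ = −(-0.762281)(0.688715)(568.2) − (-0.762281)(0.725032)(564.5) + (0.647246)(278.7) = 790.68 m.
1° of latitude spans πR/180 = 111195 m, so Δφ = 790.68 / 111195 × 3600 = 25.599″.

Δφ = 25.60″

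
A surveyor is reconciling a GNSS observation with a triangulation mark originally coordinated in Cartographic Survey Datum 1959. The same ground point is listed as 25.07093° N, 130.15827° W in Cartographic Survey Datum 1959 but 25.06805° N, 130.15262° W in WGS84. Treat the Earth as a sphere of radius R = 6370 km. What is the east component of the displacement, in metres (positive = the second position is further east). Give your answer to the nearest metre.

ΔE = 569 m

Δφ = 25.06805° − 25.07093° = -0.00288°; Δλ = -130.15262° − -130.15827° = +0.00565°.
1° along a meridian = πR/180 = 111177 m.
ΔN = Δφ × 111177 = -320.2 m; ΔE = Δλ × 111177 × cos(25.07093°) = +0.00565 × 111177 × 0.905784 = 569.0 m.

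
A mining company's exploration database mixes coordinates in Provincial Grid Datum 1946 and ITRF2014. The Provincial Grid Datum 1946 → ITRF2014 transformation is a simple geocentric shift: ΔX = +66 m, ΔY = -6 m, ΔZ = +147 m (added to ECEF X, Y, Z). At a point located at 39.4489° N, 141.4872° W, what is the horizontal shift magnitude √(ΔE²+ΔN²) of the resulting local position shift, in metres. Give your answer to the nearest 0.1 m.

151.1 m

The local east axis at (φ, λ) is (−sin λ, cos λ, 0), so ΔE = −sin(-141.4872°)·66 + cos(-141.4872°)·(-6) = 45.79 m.
The local north axis is (−sin φ cos λ, −sin φ sin λ, cos φ), giving ΔN = 32.813 − 2.374 + 113.512 = 143.95 m.
Horizontal magnitude = √(ΔE² + ΔN²) = √(45.79² + 143.95²) = 151.06 m.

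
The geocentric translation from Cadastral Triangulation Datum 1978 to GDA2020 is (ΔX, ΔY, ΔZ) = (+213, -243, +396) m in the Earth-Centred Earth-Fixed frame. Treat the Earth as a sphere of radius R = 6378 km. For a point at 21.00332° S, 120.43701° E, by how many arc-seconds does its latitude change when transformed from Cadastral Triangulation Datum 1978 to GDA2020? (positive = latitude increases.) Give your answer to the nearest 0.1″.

Δφ = 8.3″

sin φ = -0.358422, cos φ = 0.933560, sin λ = 0.862187, cos λ = -0.506591.
North component: ΔN = −sin φ cos λ·ΔX − sin φ sin λ·ΔY + cos φ·ΔZ = −(-0.358422)(-0.506591)(213) − (-0.358422)(0.862187)(-243) + (0.933560)(396) = 255.92 m.
1° of latitude spans πR/180 = 111317 m, so Δφ = 255.92 / 111317 × 3600 = 8.276″.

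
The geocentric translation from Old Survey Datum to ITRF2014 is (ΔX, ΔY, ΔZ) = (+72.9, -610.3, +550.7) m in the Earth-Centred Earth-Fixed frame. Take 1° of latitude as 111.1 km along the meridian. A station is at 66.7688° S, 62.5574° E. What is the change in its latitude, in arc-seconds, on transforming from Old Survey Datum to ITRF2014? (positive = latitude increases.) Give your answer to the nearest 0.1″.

Δφ = -8.1″

sin φ = -0.918921, cos φ = 0.394442, sin λ = 0.887473, cos λ = 0.460860.
North component: ΔN = −sin φ cos λ·ΔX − sin φ sin λ·ΔY + cos φ·ΔZ = −(-0.918921)(0.460860)(72.9) − (-0.918921)(0.887473)(-610.3) + (0.394442)(550.7) = -249.62 m.
1° of latitude spans 111100 m, so Δφ = -249.62 / 111100 × 3600 = -8.088″.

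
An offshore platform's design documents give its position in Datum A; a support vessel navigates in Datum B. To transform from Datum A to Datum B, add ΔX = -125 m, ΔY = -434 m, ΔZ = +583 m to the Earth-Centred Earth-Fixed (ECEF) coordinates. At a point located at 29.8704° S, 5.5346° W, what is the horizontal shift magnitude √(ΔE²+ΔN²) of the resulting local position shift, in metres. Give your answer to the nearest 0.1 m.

The local east axis at (φ, λ) is (−sin λ, cos λ, 0), so ΔE = −sin(-5.5346°)·(-125) + cos(-5.5346°)·(-434) = -444.03 m.
The local north axis is (−sin φ cos λ, −sin φ sin λ, cos φ), giving ΔN = -61.965 + 20.847 + 505.551 = 464.43 m.
Horizontal magnitude = √(ΔE² + ΔN²) = √((-444.03)² + 464.43²) = 642.54 m.

642.5 m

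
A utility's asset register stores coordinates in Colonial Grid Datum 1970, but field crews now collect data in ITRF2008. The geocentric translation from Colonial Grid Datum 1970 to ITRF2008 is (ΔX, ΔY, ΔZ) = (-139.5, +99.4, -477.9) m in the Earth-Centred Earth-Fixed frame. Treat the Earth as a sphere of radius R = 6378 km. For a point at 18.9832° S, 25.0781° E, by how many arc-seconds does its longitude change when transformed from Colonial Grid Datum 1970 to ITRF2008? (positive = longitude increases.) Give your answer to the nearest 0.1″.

Δλ = 5.1″

sin φ = -0.325291, cos φ = 0.945614, sin λ = 0.423853, cos λ = 0.905731.
East component: ΔE = −sin λ·ΔX + cos λ·ΔY = −(0.423853)(-139.5) + (0.905731)(99.4) = 149.16 m.
1° of latitude spans πR/180 = 111317 m; at latitude φ, 1° of longitude spans that × cos φ = 105263.0 m, so Δλ = 149.16 / 105263.0 × 3600 = 5.101″.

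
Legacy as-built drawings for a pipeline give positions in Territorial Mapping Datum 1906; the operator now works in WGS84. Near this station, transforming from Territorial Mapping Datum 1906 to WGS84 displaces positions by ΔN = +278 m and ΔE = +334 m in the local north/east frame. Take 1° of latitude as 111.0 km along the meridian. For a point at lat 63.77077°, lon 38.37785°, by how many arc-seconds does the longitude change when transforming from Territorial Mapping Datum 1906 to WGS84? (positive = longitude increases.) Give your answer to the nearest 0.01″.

Δλ = 24.51″

At latitude 63.77077°, cos φ = 0.441964.
1° of longitude at this latitude = 111.0 × cos φ = 49.06 km, so Δλ = 334.0 / 49058.0 = 0.0068083° = 24.510″.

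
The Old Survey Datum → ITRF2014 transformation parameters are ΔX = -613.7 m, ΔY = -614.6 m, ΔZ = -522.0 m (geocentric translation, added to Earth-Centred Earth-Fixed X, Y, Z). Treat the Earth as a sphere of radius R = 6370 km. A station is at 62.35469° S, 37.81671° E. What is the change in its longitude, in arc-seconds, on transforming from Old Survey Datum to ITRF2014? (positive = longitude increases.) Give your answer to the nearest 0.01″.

Δλ = -7.62″

sin φ = -0.885837, cos φ = 0.463997, sin λ = 0.613137, cos λ = 0.789976.
East component: ΔE = −sin λ·ΔX + cos λ·ΔY = −(0.613137)(-613.7) + (0.789976)(-614.6) = -109.24 m.
1° of latitude spans πR/180 = 111177 m; at latitude φ, 1° of longitude spans that × cos φ = 51586.0 m, so Δλ = -109.24 / 51586.0 × 3600 = -7.623″.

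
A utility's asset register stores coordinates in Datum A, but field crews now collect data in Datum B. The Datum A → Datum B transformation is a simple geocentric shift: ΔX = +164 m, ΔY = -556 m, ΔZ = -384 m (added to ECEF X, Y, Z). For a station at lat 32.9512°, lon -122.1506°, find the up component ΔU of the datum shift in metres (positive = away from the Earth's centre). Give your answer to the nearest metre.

ΔU = 113 m

At φ = 32.9512°, λ = -122.1506°: sin φ = 0.543925, cos φ = 0.839134, sin λ = -0.846652, cos λ = -0.532146.
ΔU = cos φ cos λ·ΔX + cos φ sin λ·ΔY + sin φ·ΔZ = (0.839134)(-0.532146)(164) + (0.839134)(-0.846652)(-556) + (0.543925)(-384) = 112.91 m.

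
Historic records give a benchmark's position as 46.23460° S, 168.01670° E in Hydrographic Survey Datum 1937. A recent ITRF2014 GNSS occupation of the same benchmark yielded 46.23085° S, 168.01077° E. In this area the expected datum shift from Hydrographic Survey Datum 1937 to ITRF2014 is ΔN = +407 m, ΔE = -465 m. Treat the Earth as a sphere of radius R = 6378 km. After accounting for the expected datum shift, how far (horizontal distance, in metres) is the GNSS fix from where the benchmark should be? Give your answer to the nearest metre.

13 m

Observed coordinate differences: Δφ = +0.00375°, Δλ = -0.00593°.
Converting to metres (1° lat = 111317 m, cos φ = 0.691707): observed ΔN = 417.4 m, observed ΔE = -456.6 m.
Subtracting the expected shift leaves a residual of 417.4 − (407) = 10.4 m north and -456.6 − (-465) = 8.4 m east.
Residual distance = √(10.4² + 8.4²) = 13.4 m.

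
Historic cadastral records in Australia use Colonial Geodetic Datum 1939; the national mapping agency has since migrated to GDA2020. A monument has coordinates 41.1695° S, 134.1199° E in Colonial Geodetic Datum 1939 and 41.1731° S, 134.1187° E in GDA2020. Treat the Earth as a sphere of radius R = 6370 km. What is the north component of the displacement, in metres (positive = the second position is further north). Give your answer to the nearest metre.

ΔN = -400 m

Δφ = -41.1731° − -41.1695° = -0.0036°; Δλ = 134.1187° − 134.1199° = -0.0012°.
1° along a meridian = πR/180 = 111177 m.
ΔN = Δφ × 111177 = -400.2 m; ΔE = Δλ × 111177 × cos(-41.1695°) = -0.0012 × 111177 × 0.752765 = -100.4 m.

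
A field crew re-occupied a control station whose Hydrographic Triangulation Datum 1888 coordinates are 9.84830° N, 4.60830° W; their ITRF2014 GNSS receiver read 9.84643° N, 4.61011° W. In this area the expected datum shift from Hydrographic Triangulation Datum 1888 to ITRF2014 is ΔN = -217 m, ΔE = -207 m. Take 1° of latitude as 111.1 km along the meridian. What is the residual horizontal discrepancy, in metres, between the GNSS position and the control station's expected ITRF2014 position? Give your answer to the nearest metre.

Observed coordinate differences: Δφ = -0.00187°, Δλ = -0.00181°.
Converting to metres (1° lat = 111100 m, cos φ = 0.985264): observed ΔN = -207.8 m, observed ΔE = -198.1 m.
Subtracting the expected shift leaves a residual of -207.8 − (-217) = 9.2 m north and -198.1 − (-207) = 8.9 m east.
Residual distance = √(9.2² + 8.9²) = 12.8 m.

13 m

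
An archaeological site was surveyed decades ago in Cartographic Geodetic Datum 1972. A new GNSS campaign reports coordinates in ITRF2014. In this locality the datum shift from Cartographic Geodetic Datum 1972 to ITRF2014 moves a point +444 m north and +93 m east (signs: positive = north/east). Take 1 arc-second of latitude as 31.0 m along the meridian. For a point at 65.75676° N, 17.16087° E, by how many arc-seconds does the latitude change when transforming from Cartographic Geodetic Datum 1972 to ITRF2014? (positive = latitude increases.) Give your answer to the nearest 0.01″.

1″ of latitude = 31.00 m, so Δφ = 444.0 / 31.00 = 14.323″.

Δφ = 14.32″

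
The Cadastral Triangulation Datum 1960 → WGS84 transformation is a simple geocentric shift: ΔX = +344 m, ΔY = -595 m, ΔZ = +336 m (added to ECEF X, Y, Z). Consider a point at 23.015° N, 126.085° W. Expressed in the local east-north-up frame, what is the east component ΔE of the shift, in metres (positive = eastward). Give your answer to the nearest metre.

The local east axis at (φ, λ) is (−sin λ, cos λ, 0), so ΔE = −sin(-126.085°)·344 + cos(-126.085°)·(-595) = 628.45 m.

ΔE = 628 m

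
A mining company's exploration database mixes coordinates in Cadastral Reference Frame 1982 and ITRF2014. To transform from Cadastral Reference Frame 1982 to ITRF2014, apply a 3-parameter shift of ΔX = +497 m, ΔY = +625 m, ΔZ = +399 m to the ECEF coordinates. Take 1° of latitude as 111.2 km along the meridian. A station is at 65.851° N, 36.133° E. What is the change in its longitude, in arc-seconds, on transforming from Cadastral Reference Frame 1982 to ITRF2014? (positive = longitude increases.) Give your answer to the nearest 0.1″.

Δλ = 16.8″

sin φ = 0.912485, cos φ = 0.409111, sin λ = 0.589662, cos λ = 0.807650.
East component: ΔE = −sin λ·ΔX + cos λ·ΔY = −(0.589662)(497) + (0.807650)(625) = 211.72 m.
1° of latitude spans 111200 m; at latitude φ, 1° of longitude spans that × cos φ = 45493.1 m, so Δλ = 211.72 / 45493.1 × 3600 = 16.754″.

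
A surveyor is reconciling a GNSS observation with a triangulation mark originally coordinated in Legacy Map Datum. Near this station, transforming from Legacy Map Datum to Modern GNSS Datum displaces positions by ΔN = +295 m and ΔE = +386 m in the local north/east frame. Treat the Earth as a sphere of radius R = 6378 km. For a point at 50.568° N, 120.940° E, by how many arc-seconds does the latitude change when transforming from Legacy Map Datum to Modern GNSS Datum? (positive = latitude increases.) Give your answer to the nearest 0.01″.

On a sphere of radius R, 1 rad of latitude = R, so Δφ = ΔN / R = 295.0 / 6378000 = 4.6253e-05 rad = 9.540″.

Δφ = 9.54″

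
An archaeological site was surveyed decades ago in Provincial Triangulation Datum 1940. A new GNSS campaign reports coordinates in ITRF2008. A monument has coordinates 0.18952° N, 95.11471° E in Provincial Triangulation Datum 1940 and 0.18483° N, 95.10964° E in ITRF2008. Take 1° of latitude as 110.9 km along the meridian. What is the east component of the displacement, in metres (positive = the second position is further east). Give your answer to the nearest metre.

Δφ = 0.18483° − 0.18952° = -0.00469°; Δλ = 95.10964° − 95.11471° = -0.00507°.
ΔN = Δφ × 110900 = -520.1 m; ΔE = Δλ × 110900 × cos(0.18952°) = -0.00507 × 110900 × 0.999995 = -562.3 m.

ΔE = -562 m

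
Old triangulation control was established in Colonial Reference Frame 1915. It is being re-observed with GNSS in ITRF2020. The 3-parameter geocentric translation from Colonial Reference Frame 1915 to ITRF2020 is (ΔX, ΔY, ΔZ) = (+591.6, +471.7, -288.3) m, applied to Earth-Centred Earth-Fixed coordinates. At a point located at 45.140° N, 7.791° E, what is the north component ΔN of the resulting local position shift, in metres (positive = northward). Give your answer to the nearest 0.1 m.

At φ = 45.140°, λ = 7.791°: sin φ = 0.708832, cos φ = 0.705377, sin λ = 0.135560, cos λ = 0.990769.
ΔN = −sin φ cos λ·ΔX − sin φ sin λ·ΔY + cos φ·ΔZ = −(0.708832)(0.990769)(591.6) − (0.708832)(0.135560)(471.7) + (0.705377)(-288.3) = -664.16 m.

ΔN = -664.2 m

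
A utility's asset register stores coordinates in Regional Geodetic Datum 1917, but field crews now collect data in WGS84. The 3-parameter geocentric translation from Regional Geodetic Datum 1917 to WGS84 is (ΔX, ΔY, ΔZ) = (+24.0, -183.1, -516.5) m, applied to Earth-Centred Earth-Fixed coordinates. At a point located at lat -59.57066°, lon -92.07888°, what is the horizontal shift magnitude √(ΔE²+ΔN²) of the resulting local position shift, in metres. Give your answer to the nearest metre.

109 m

At φ = -59.57066°, λ = -92.07888°: sin φ = -0.862254, cos φ = 0.506475, sin λ = -0.999342, cos λ = -0.036275.
ΔE = −sin λ·ΔX + cos λ·ΔY = −(-0.999342)·(24.0) + (-0.036275)·(-183.1) = 30.63 m.
ΔN = −sin φ cos λ·ΔX − sin φ sin λ·ΔY + cos φ·ΔZ = −(-0.862254)(-0.036275)(24.0) − (-0.862254)(-0.999342)(-183.1) + (0.506475)(-516.5) = -104.57 m.
Horizontal magnitude = √(ΔE² + ΔN²) = √(30.63² + (-104.57)²) = 108.96 m.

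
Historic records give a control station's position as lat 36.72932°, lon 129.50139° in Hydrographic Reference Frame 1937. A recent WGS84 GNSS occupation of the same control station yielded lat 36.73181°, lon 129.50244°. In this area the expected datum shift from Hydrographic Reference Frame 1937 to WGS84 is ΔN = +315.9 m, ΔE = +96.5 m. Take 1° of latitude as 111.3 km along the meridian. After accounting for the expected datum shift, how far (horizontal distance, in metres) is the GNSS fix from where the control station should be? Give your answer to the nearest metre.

Observed coordinate differences: Δφ = +0.00249°, Δλ = +0.00105°.
Converting to metres (1° lat = 111300 m, cos φ = 0.801470): observed ΔN = 277.1 m, observed ΔE = 93.7 m.
Subtracting the expected shift leaves a residual of 277.1 − (315.9) = -38.8 m north and 93.7 − (96.5) = -2.8 m east.
Residual distance = √((-38.8)² + (-2.8)²) = 38.9 m.

39 m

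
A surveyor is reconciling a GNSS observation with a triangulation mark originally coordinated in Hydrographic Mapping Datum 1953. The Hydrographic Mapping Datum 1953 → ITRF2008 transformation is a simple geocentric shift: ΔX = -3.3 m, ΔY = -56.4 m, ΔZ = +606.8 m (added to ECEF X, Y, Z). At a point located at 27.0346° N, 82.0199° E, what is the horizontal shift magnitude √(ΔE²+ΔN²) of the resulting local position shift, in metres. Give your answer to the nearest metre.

At φ = 27.0346°, λ = 82.0199°: sin φ = 0.454528, cos φ = 0.890732, sin λ = 0.990316, cos λ = 0.138829.
ΔE = −sin λ·ΔX + cos λ·ΔY = −(0.990316)·(-3.3) + (0.138829)·(-56.4) = -4.56 m.
ΔN = −sin φ cos λ·ΔX − sin φ sin λ·ΔY + cos φ·ΔZ = −(0.454528)(0.138829)(-3.3) − (0.454528)(0.990316)(-56.4) + (0.890732)(606.8) = 566.09 m.
Horizontal magnitude = √(ΔE² + ΔN²) = √((-4.56)² + 566.09²) = 566.11 m.

566 m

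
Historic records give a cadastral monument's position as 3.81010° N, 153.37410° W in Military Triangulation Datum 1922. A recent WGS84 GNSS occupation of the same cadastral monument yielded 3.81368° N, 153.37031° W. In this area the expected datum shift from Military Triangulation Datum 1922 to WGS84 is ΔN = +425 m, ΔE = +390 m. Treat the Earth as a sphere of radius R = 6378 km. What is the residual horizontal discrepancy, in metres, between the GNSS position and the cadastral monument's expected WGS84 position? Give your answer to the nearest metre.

41 m

Observed coordinate differences: Δφ = +0.00358°, Δλ = +0.00379°.
Converting to metres (1° lat = 111317 m, cos φ = 0.997790): observed ΔN = 398.5 m, observed ΔE = 421.0 m.
Subtracting the expected shift leaves a residual of 398.5 − (425) = -26.5 m north and 421.0 − (390) = 31.0 m east.
Residual distance = √((-26.5)² + 31.0²) = 40.7 m.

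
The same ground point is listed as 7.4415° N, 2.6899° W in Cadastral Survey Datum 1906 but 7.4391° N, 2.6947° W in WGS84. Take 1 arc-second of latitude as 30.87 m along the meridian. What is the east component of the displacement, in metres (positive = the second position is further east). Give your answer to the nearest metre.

ΔE = -529 m

Δφ = 7.4391° − 7.4415° = -0.0024°; Δλ = -2.6947° − -2.6899° = -0.0048°.
1° of latitude = 3600 × 30.87 = 111132 m.
ΔN = Δφ × 111132 = -266.7 m; ΔE = Δλ × 111132 × cos(7.4415°) = -0.0048 × 111132 × 0.991578 = -528.9 m.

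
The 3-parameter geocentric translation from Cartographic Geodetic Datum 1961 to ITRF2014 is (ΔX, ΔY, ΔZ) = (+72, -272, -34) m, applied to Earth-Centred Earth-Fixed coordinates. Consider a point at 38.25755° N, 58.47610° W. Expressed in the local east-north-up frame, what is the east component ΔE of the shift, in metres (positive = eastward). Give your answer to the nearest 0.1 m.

ΔE = -80.8 m

At φ = 38.25755°, λ = -58.47610°: sin φ = 0.619197, cos φ = 0.785235, sin λ = -0.852422, cos λ = 0.522854.
ΔE = −sin λ·ΔX + cos λ·ΔY = −(-0.852422)·(72) + (0.522854)·(-272) = -80.84 m.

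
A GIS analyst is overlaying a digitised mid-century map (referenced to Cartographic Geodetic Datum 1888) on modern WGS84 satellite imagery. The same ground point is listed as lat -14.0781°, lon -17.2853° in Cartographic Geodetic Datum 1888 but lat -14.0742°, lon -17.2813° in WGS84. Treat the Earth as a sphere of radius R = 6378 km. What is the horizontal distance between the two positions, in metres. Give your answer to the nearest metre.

612 m

Δφ = -14.0742° − -14.0781° = +0.0039°; Δλ = -17.2813° − -17.2853° = +0.0040°.
1° along a meridian = πR/180 = 111317 m.
ΔN = Δφ × 111317 = 434.1 m; ΔE = Δλ × 111317 × cos(-14.0781°) = +0.0040 × 111317 × 0.969965 = 431.9 m.
Distance = √(ΔE² + ΔN²) = √(431.9² + 434.1²) = 612.4 m.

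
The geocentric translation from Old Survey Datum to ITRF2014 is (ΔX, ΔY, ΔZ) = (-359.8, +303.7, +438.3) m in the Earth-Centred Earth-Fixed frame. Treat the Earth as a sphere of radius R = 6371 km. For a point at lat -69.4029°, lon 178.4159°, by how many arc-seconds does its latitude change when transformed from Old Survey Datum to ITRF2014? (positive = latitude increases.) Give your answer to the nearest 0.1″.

Δφ = 16.1″

sin φ = -0.936077, cos φ = 0.351794, sin λ = 0.027644, cos λ = -0.999618.
North component: ΔN = −sin φ cos λ·ΔX − sin φ sin λ·ΔY + cos φ·ΔZ = −(-0.936077)(-0.999618)(-359.8) − (-0.936077)(0.027644)(303.7) + (0.351794)(438.3) = 498.72 m.
1° of latitude spans πR/180 = 111195 m, so Δφ = 498.72 / 111195 × 3600 = 16.146″.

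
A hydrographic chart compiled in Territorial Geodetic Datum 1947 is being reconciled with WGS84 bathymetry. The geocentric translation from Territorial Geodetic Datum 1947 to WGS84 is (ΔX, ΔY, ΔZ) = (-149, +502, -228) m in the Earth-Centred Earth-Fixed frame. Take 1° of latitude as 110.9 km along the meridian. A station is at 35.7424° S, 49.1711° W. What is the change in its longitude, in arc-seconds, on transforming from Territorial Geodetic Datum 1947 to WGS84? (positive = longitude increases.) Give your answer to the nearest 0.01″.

Δλ = 8.62″

sin φ = -0.584142, cos φ = 0.811651, sin λ = -0.756665, cos λ = 0.653802.
East component: ΔE = −sin λ·ΔX + cos λ·ΔY = −(-0.756665)(-149) + (0.653802)(502) = 215.47 m.
1° of latitude spans 110900 m; at latitude φ, 1° of longitude spans that × cos φ = 90012.1 m, so Δλ = 215.47 / 90012.1 × 3600 = 8.617″.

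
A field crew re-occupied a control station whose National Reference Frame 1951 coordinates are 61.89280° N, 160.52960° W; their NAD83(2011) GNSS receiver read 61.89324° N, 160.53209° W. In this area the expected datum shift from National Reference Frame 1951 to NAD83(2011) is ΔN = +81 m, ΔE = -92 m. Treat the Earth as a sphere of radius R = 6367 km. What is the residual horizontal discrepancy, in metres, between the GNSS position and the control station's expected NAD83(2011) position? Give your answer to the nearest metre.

50 m

Observed coordinate differences: Δφ = +0.00044°, Δλ = -0.00249°.
Converting to metres (1° lat = 111125 m, cos φ = 0.471123): observed ΔN = 48.9 m, observed ΔE = -130.4 m.
Subtracting the expected shift leaves a residual of 48.9 − (81) = -32.1 m north and -130.4 − (-92) = -38.4 m east.
Residual distance = √((-32.1)² + (-38.4)²) = 50.0 m.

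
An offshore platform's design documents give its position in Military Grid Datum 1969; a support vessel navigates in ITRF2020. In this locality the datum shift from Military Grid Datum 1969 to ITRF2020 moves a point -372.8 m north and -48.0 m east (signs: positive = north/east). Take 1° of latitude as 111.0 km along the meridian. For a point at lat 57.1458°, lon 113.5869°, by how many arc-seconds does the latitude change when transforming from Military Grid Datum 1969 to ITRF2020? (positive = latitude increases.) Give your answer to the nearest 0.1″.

1° of latitude = 111.0 km, so Δφ = -372.8 / 111000 = -0.0033586° = -12.091″.

Δφ = -12.1″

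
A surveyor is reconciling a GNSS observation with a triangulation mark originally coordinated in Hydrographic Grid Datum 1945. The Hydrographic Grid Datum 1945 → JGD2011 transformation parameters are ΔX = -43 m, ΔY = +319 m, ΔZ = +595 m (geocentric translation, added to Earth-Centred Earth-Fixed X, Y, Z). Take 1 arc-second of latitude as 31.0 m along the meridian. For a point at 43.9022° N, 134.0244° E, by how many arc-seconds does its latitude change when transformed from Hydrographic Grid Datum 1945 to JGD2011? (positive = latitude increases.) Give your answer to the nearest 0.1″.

Δφ = 8.0″

sin φ = 0.693429, cos φ = 0.720524, sin λ = 0.719044, cos λ = -0.694965.
North component: ΔN = −sin φ cos λ·ΔX − sin φ sin λ·ΔY + cos φ·ΔZ = −(0.693429)(-0.694965)(-43) − (0.693429)(0.719044)(319) + (0.720524)(595) = 248.93 m.
1° of latitude spans 3600 × 31.00 = 111600 m, so Δφ = 248.93 / 111600 × 3600 = 8.030″.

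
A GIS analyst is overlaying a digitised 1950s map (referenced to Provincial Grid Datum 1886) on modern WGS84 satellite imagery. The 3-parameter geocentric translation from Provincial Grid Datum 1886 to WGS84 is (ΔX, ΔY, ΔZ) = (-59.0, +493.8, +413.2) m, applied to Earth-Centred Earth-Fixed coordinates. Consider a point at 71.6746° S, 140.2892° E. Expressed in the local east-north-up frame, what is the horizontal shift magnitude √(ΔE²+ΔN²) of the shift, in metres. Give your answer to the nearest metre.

583 m

At φ = -71.6746°, λ = 140.2892°: sin φ = -0.949286, cos φ = 0.314413, sin λ = 0.638913, cos λ = -0.769279.
ΔE = −sin λ·ΔX + cos λ·ΔY = −(0.638913)·(-59.0) + (-0.769279)·(493.8) = -342.17 m.
ΔN = −sin φ cos λ·ΔX − sin φ sin λ·ΔY + cos φ·ΔZ = −(-0.949286)(-0.769279)(-59.0) − (-0.949286)(0.638913)(493.8) + (0.314413)(413.2) = 472.50 m.
Horizontal magnitude = √(ΔE² + ΔN²) = √((-342.17)² + 472.50²) = 583.38 m.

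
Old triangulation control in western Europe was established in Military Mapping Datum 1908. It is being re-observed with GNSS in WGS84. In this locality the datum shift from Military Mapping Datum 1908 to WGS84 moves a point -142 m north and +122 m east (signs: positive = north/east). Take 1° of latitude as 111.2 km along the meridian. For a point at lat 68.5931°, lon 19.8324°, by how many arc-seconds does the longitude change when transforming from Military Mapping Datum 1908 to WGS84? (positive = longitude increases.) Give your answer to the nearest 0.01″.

At latitude 68.5931°, cos φ = 0.364989.
1° of longitude at this latitude = 111.2 × cos φ = 40.59 km, so Δλ = 122.0 / 40586.8 = 0.0030059° = 10.821″.

Δλ = 10.82″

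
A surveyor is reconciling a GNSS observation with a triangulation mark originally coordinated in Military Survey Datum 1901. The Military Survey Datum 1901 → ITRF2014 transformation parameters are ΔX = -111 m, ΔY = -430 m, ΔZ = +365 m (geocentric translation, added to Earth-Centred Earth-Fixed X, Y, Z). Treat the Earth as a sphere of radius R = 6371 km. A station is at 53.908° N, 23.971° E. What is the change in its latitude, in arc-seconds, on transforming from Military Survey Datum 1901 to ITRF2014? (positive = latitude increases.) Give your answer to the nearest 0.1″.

sin φ = 0.808072, cos φ = 0.589084, sin λ = 0.406274, cos λ = 0.913751.
North component: ΔN = −sin φ cos λ·ΔX − sin φ sin λ·ΔY + cos φ·ΔZ = −(0.808072)(0.913751)(-111) − (0.808072)(0.406274)(-430) + (0.589084)(365) = 438.14 m.
1° of latitude spans πR/180 = 111195 m, so Δφ = 438.14 / 111195 × 3600 = 14.185″.

Δφ = 14.2″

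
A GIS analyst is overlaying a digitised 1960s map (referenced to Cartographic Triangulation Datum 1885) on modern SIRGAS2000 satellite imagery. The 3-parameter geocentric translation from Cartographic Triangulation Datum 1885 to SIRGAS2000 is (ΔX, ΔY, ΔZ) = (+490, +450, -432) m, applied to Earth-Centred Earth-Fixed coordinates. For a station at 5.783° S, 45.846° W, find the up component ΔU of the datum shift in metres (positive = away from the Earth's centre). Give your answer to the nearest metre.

ΔU = 62 m

At φ = -5.783°, λ = -45.846°: sin φ = -0.100761, cos φ = 0.994911, sin λ = -0.717470, cos λ = 0.696589.
ΔU = cos φ cos λ·ΔX + cos φ sin λ·ΔY + sin φ·ΔZ = (0.994911)(0.696589)(490) + (0.994911)(-0.717470)(450) + (-0.100761)(-432) = 61.90 m.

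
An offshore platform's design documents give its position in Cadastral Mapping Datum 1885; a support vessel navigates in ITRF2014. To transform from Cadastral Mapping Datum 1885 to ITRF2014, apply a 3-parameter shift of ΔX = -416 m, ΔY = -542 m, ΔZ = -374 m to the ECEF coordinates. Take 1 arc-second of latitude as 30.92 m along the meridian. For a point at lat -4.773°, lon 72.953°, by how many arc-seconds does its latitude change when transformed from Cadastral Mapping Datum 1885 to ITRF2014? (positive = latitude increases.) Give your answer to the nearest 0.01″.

sin φ = -0.083208, cos φ = 0.996532, sin λ = 0.956065, cos λ = 0.293156.
North component: ΔN = −sin φ cos λ·ΔX − sin φ sin λ·ΔY + cos φ·ΔZ = −(-0.083208)(0.293156)(-416) − (-0.083208)(0.956065)(-542) + (0.996532)(-374) = -425.97 m.
1° of latitude spans 3600 × 30.92 = 111312 m, so Δφ = -425.97 / 111312 × 3600 = -13.776″.

Δφ = -13.78″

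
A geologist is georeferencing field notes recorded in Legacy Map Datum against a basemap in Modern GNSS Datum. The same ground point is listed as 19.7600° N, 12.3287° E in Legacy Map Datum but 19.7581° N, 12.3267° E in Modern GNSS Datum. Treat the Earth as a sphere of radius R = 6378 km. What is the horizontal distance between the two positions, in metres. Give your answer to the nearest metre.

Δφ = 19.7581° − 19.7600° = -0.0019°; Δλ = 12.3267° − 12.3287° = -0.0020°.
1° along a meridian = πR/180 = 111317 m.
ΔN = Δφ × 111317 = -211.5 m; ΔE = Δλ × 111317 × cos(19.7600°) = -0.0020 × 111317 × 0.941117 = -209.5 m.
Distance = √(ΔE² + ΔN²) = √((-209.5)² + (-211.5)²) = 297.7 m.

298 m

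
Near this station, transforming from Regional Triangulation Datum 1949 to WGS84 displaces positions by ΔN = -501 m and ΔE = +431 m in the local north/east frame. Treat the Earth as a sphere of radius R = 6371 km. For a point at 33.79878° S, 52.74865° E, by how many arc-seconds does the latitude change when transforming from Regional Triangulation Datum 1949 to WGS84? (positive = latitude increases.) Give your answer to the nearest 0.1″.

On a sphere of radius R, 1 rad of latitude = R, so Δφ = ΔN / R = -501.0 / 6371000 = -7.8638e-05 rad = -16.220″.

Δφ = -16.2″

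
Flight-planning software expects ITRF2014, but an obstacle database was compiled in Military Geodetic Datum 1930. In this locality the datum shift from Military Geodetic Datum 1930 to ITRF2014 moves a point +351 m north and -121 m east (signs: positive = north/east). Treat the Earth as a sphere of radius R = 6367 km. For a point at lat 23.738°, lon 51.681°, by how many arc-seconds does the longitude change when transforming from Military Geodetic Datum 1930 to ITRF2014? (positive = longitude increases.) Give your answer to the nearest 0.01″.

Δλ = -4.28″

At latitude 23.738°, cos φ = 0.915396.
One radian of longitude at latitude φ spans R cos φ, so Δλ = ΔE / (R cos φ) = -121.0 / (6367000 × 0.915396) = -2.0761e-05 rad = -4.282″.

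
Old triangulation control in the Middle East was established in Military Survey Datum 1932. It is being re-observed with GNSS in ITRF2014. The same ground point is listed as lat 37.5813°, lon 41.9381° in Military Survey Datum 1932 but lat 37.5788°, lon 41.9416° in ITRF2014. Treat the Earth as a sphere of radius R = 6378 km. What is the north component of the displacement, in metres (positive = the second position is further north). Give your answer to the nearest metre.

Δφ = 37.5788° − 37.5813° = -0.0025°; Δλ = 41.9416° − 41.9381° = +0.0035°.
1° along a meridian = πR/180 = 111317 m.
ΔN = Δφ × 111317 = -278.3 m; ΔE = Δλ × 111317 × cos(37.5813°) = +0.0035 × 111317 × 0.792489 = 308.8 m.

ΔN = -278 m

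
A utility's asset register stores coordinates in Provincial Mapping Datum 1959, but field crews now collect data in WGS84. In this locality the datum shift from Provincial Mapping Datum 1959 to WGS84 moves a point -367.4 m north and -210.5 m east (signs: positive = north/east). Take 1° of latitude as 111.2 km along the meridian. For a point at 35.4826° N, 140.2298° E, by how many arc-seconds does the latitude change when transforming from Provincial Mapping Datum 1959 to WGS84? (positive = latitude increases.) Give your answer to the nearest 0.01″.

Δφ = -11.89″

1° of latitude = 111.2 km, so Δφ = -367.4 / 111200 = -0.0033040° = -11.894″.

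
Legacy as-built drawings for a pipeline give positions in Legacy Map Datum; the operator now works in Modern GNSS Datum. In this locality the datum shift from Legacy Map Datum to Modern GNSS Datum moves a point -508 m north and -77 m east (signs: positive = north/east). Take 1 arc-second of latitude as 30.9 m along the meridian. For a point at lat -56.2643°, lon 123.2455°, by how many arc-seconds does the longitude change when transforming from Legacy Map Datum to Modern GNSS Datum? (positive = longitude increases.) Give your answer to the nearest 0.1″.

Δλ = -4.5″

At latitude -56.2643°, cos φ = 0.555363.
1″ of longitude at this latitude = 30.90 × cos φ = 17.1607 m, so Δλ = -77.0 / 17.1607 = -4.487″.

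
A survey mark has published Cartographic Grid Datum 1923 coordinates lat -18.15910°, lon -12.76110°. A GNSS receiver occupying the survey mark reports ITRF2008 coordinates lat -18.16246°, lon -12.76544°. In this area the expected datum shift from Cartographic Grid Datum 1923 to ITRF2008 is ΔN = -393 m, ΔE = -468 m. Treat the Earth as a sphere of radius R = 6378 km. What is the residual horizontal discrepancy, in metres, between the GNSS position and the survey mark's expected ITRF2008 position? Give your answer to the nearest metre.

21 m

Observed coordinate differences: Δφ = -0.00336°, Δλ = -0.00434°.
Converting to metres (1° lat = 111317 m, cos φ = 0.950195): observed ΔN = -374.0 m, observed ΔE = -459.1 m.
Subtracting the expected shift leaves a residual of -374.0 − (-393) = 19.0 m north and -459.1 − (-468) = 8.9 m east.
Residual distance = √(19.0² + 8.9²) = 21.0 m.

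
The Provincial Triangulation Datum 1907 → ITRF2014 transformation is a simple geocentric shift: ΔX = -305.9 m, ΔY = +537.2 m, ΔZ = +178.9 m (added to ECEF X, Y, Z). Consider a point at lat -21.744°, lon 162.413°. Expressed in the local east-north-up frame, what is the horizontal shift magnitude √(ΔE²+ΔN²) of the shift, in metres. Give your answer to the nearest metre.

537 m

At φ = -21.744°, λ = 162.413°: sin φ = -0.370460, cos φ = 0.928848, sin λ = 0.302154, cos λ = -0.953259.
ΔE = −sin λ·ΔX + cos λ·ΔY = −(0.302154)·(-305.9) + (-0.953259)·(537.2) = -419.66 m.
ΔN = −sin φ cos λ·ΔX − sin φ sin λ·ΔY + cos φ·ΔZ = −(-0.370460)(-0.953259)(-305.9) − (-0.370460)(0.302154)(537.2) + (0.928848)(178.9) = 334.33 m.
Horizontal magnitude = √(ΔE² + ΔN²) = √((-419.66)² + 334.33²) = 536.56 m.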